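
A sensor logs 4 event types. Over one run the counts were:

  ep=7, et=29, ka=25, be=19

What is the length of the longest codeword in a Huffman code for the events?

Merge the two lowest-weight nodes at each step:
merge ep(7) and be(19): 26
merge ka(25) and 26: 51
merge et(29) and 51: 80
The rarest symbols sit at the bottom; the longest codeword is 3 bits.

3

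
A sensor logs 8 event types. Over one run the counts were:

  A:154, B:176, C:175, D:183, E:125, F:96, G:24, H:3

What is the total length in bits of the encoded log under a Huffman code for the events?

2599

Greedily combine the two least-frequent nodes:
H(3) + G(24) → 27
27 + F(96) → 123
123 + E(125) → 248
A(154) + C(175) → 329
B(176) + D(183) → 359
248 + 329 → 577
359 + 577 → 936
Each symbol's bit-cost is frequency × depth; summing gives 2599 bits (equivalently 27 + 123 + 248 + 329 + 359 + 577 + 936).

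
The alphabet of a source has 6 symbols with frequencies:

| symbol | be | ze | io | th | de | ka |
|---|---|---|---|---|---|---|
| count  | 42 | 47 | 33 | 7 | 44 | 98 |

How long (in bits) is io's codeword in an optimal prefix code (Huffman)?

4

Repeatedly merge the two smallest:
merge th(7) and io(33): 40
merge 40 and be(42): 82
merge de(44) and ze(47): 91
merge 82 and 91: 173
merge ka(98) and 173: 271
The subtree containing io is merged 4 times, so code length = 4.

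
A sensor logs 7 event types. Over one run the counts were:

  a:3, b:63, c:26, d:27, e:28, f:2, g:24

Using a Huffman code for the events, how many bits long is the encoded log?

Merge the two smallest weights repeatedly:
f(2) + a(3) → 5
5 + g(24) → 29
c(26) + d(27) → 53
e(28) + 29 → 57
53 + 57 → 110
b(63) + 110 → 173
Total encoded bits = sum of merged weights = 5 + 29 + 53 + 57 + 110 + 173 = 427.

427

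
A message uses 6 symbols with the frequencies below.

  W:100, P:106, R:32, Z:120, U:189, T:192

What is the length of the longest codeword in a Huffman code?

Merge the two lowest-weight nodes at each step:
combine R(32), W(100) → 132
combine P(106), Z(120) → 226
combine 132, U(189) → 321
combine T(192), 226 → 418
combine 321, 418 → 739
The first pair merged (R, W) ends up deepest, at depth 3.

3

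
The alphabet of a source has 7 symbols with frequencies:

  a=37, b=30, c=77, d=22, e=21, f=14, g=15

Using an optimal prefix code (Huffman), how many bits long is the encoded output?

563

Greedily combine the two least-frequent nodes:
merge f(14) and g(15): 29
merge e(21) and d(22): 43
merge 29 and b(30): 59
merge a(37) and 43: 80
merge 59 and c(77): 136
merge 80 and 136: 216
Each symbol's bit-cost is frequency × depth; summing gives 563 bits (equivalently 29 + 43 + 59 + 80 + 136 + 216).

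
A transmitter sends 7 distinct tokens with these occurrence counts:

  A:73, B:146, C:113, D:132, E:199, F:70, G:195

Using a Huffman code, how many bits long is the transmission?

2533

Merge the two smallest weights repeatedly:
merge F(70) and A(73): 143
merge C(113) and D(132): 245
merge 143 and B(146): 289
merge G(195) and E(199): 394
merge 245 and 289: 534
merge 394 and 534: 928
Total encoded bits = sum of merged weights = 143 + 245 + 289 + 394 + 534 + 928 = 2533.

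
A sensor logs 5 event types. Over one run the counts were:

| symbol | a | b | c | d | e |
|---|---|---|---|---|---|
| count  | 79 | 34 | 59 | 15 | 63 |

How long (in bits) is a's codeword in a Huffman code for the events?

2

Build the tree from the bottom:
combine d(15), b(34) → 49
combine 49, c(59) → 108
combine e(63), a(79) → 142
combine 108, 142 → 250
a's leaf is at depth 2, giving a 2-bit codeword.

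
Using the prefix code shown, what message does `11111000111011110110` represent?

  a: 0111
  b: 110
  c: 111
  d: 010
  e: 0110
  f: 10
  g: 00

Read left to right; each codeword is recognised as soon as it completes (prefix code):
  111→c | 110→b | 00→g | 111→c | 0111→a | 10→f | 110→b
Decoded message: cbgcafb

cbgcafb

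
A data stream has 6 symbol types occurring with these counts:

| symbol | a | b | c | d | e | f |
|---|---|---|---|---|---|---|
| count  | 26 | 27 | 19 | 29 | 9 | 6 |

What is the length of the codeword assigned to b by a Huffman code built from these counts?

2

Huffman merges, smallest pair first:
combine f(6), e(9) → 15
combine 15, c(19) → 34
combine a(26), b(27) → 53
combine d(29), 34 → 63
combine 53, 63 → 116
b's leaf is at depth 2, giving a 2-bit codeword.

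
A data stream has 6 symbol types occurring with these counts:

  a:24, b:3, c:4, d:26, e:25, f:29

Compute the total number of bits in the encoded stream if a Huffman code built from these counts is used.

260

Build the Huffman tree bottom-up:
b(3) + c(4) → 7
7 + a(24) → 31
e(25) + d(26) → 51
f(29) + 31 → 60
51 + 60 → 111
Each symbol's bit-cost is frequency × depth; summing gives 260 bits (equivalently 7 + 31 + 51 + 60 + 111).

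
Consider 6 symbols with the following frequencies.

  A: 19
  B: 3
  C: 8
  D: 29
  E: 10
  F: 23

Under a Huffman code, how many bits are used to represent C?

Build the tree from the bottom:
combine B(3), C(8) → 11
combine E(10), 11 → 21
combine A(19), 21 → 40
combine F(23), D(29) → 52
combine 40, 52 → 92
C sits 4 levels below the root, so its codeword is 4 bits.

4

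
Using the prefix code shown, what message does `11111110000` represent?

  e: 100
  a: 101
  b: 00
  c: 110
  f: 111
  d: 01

ffeb

Read left to right; each codeword is recognised as soon as it completes (prefix code):
  111→f | 111→f | 100→e | 00→b
Decoded message: ffeb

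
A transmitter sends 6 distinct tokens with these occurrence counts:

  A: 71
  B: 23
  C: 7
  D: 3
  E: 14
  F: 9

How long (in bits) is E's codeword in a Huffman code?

Repeatedly merge the two smallest:
D(3) + C(7) → 10
F(9) + 10 → 19
E(14) + 19 → 33
B(23) + 33 → 56
56 + A(71) → 127
E's leaf is at depth 3, giving a 3-bit codeword.

3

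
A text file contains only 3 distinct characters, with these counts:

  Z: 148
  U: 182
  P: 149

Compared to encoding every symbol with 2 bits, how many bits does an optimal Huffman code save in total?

182

Fixed-length: 2 bits × 479 symbols = 958 bits.
Huffman merges:
combine Z(148), P(149) → 297
combine U(182), 297 → 479
Huffman total = 297 + 479 = 776 bits.
Saving = 958 − 776 = 182 bits.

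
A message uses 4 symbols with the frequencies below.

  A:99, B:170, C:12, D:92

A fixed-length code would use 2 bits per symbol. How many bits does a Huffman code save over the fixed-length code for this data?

66

Fixed-length: 2 bits × 373 symbols = 746 bits.
Huffman merges:
combine C(12), D(92) → 104
combine A(99), 104 → 203
combine B(170), 203 → 373
Huffman total = 104 + 203 + 373 = 680 bits.
Saving = 746 − 680 = 66 bits.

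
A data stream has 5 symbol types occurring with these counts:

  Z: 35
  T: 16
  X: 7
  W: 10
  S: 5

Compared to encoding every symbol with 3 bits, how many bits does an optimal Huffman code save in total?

Fixed-length: 3 bits × 73 symbols = 219 bits.
Huffman merges:
S(5) + X(7) → 12
W(10) + 12 → 22
T(16) + 22 → 38
Z(35) + 38 → 73
Huffman total = 12 + 22 + 38 + 73 = 145 bits.
Saving = 219 − 145 = 74 bits.

74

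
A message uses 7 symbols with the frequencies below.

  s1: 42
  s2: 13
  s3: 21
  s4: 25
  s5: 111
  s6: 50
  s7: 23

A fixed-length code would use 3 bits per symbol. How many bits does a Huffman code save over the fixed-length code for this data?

Fixed-length: 3 bits × 285 symbols = 855 bits.
Huffman merges:
combine s2(13), s3(21) → 34
combine s7(23), s4(25) → 48
combine 34, s1(42) → 76
combine 48, s6(50) → 98
combine 76, 98 → 174
combine s5(111), 174 → 285
Huffman total = 34 + 48 + 76 + 98 + 174 + 285 = 715 bits.
Saving = 855 − 715 = 140 bits.

140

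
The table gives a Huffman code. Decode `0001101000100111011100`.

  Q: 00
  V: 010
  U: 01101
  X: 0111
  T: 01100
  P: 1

QUQVXXQ

Read left to right; each codeword is recognised as soon as it completes (prefix code):
  00→Q | 01101→U | 00→Q | 010→V | 0111→X | 0111→X | 00→Q
Decoded message: QUQVXXQ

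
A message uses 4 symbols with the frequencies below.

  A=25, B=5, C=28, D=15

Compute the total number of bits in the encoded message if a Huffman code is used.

Greedily combine the two least-frequent nodes:
B(5) + D(15) → 20
20 + A(25) → 45
C(28) + 45 → 73
Total encoded bits = sum of merged weights = 20 + 45 + 73 = 138.

138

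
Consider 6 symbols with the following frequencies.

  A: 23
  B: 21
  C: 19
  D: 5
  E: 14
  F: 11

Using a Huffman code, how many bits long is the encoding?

232

Greedily combine the two least-frequent nodes:
merge D(5) and F(11): 16
merge E(14) and 16: 30
merge C(19) and B(21): 40
merge A(23) and 30: 53
merge 40 and 53: 93
Each symbol's bit-cost is frequency × depth; summing gives 232 bits (equivalently 16 + 30 + 40 + 53 + 93).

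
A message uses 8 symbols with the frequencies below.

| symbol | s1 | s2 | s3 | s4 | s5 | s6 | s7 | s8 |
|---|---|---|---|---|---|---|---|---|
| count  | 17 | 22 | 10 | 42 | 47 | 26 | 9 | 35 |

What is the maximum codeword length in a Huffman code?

5

Merge the two lowest-weight nodes at each step:
merge s7(9) and s3(10): 19
merge s1(17) and 19: 36
merge s2(22) and s6(26): 48
merge s8(35) and 36: 71
merge s4(42) and s5(47): 89
merge 48 and 71: 119
merge 89 and 119: 208
Maximum depth reached is 5.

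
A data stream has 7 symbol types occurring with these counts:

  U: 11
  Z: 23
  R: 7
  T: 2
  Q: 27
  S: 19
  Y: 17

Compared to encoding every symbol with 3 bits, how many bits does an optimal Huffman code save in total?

Fixed-length: 3 bits × 106 symbols = 318 bits.
Huffman merges:
merge T(2) and R(7): 9
merge 9 and U(11): 20
merge Y(17) and S(19): 36
merge 20 and Z(23): 43
merge Q(27) and 36: 63
merge 43 and 63: 106
Huffman total = 9 + 20 + 36 + 43 + 63 + 106 = 277 bits.
Saving = 318 − 277 = 41 bits.

41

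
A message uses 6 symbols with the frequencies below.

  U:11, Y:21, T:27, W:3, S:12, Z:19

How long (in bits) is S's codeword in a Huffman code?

3

Repeatedly merge the two smallest:
merge W(3) and U(11): 14
merge S(12) and 14: 26
merge Z(19) and Y(21): 40
merge 26 and T(27): 53
merge 40 and 53: 93
S's leaf is at depth 3, giving a 3-bit codeword.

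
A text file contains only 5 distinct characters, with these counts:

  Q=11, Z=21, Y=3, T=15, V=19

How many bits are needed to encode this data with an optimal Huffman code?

Build the Huffman tree bottom-up:
merge Y(3) and Q(11): 14
merge 14 and T(15): 29
merge V(19) and Z(21): 40
merge 29 and 40: 69
Total encoded bits = sum of merged weights = 14 + 29 + 40 + 69 = 152.

152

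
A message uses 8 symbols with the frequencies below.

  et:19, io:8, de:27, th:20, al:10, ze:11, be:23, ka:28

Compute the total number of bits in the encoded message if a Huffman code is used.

428

Build the Huffman tree bottom-up:
io(8) + al(10) → 18
ze(11) + 18 → 29
et(19) + th(20) → 39
be(23) + de(27) → 50
ka(28) + 29 → 57
39 + 50 → 89
57 + 89 → 146
The encoded length is the sum of every internal node's weight: 18 + 29 + 39 + 50 + 57 + 89 + 146 = 428 bits.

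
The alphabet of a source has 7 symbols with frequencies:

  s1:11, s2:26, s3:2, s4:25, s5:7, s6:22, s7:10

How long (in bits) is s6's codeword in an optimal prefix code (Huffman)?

2

Repeatedly merge the two smallest:
combine s3(2), s5(7) → 9
combine 9, s7(10) → 19
combine s1(11), 19 → 30
combine s6(22), s4(25) → 47
combine s2(26), 30 → 56
combine 47, 56 → 103
s6's leaf is at depth 2, giving a 2-bit codeword.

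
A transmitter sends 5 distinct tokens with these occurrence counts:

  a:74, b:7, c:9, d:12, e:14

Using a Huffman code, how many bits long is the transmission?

200

Merge the two smallest weights repeatedly:
combine b(7), c(9) → 16
combine d(12), e(14) → 26
combine 16, 26 → 42
combine 42, a(74) → 116
Total encoded bits = sum of merged weights = 16 + 26 + 42 + 116 = 200.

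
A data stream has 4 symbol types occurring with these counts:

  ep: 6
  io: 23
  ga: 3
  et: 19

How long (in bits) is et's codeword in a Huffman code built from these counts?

2

Build the tree from the bottom:
merge ga(3) and ep(6): 9
merge 9 and et(19): 28
merge io(23) and 28: 51
The subtree containing et is merged 2 times, so code length = 2.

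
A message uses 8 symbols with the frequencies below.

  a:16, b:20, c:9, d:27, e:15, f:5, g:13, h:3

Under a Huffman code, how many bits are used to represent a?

Huffman merges, smallest pair first:
h(3) + f(5) → 8
8 + c(9) → 17
g(13) + e(15) → 28
a(16) + 17 → 33
b(20) + d(27) → 47
28 + 33 → 61
47 + 61 → 108
a's leaf is at depth 3, giving a 3-bit codeword.

3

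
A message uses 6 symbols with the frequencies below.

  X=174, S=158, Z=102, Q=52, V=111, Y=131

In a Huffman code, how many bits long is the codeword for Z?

3

Huffman merges, smallest pair first:
Q(52) + Z(102) → 154
V(111) + Y(131) → 242
154 + S(158) → 312
X(174) + 242 → 416
312 + 416 → 728
Z sits 3 levels below the root, so its codeword is 3 bits.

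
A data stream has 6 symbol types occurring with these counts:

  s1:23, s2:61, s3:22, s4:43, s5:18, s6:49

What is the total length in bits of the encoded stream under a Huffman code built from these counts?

535

Merge the two smallest weights repeatedly:
merge s5(18) and s3(22): 40
merge s1(23) and 40: 63
merge s4(43) and s6(49): 92
merge s2(61) and 63: 124
merge 92 and 124: 216
Each symbol's bit-cost is frequency × depth; summing gives 535 bits (equivalently 40 + 63 + 92 + 124 + 216).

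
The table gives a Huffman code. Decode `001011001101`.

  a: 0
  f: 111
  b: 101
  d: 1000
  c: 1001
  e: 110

Read left to right; each codeword is recognised as soon as it completes (prefix code):
  0→a | 0→a | 101→b | 1001→c | 101→b
Decoded message: aabcb

aabcb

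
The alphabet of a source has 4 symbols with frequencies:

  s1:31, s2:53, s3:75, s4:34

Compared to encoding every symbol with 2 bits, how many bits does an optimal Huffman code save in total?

10

Fixed-length: 2 bits × 193 symbols = 386 bits.
Huffman merges:
s1(31) + s4(34) → 65
s2(53) + 65 → 118
s3(75) + 118 → 193
Huffman total = 65 + 118 + 193 = 376 bits.
Saving = 386 − 376 = 10 bits.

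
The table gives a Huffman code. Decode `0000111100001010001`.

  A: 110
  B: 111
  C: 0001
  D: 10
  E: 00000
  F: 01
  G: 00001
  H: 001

GBGFC

Read left to right; each codeword is recognised as soon as it completes (prefix code):
  00001→G | 111→B | 00001→G | 01→F | 0001→C
Decoded message: GBGFC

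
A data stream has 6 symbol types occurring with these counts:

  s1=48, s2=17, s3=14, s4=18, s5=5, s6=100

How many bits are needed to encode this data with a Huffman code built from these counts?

412

Greedily combine the two least-frequent nodes:
s5(5) + s3(14) → 19
s2(17) + s4(18) → 35
19 + 35 → 54
s1(48) + 54 → 102
s6(100) + 102 → 202
Total encoded bits = sum of merged weights = 19 + 35 + 54 + 102 + 202 = 412.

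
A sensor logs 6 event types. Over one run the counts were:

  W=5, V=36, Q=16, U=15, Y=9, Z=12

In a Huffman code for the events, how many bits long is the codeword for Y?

Repeatedly merge the two smallest:
W(5) + Y(9) → 14
Z(12) + 14 → 26
U(15) + Q(16) → 31
26 + 31 → 57
V(36) + 57 → 93
Y's leaf is at depth 4, giving a 4-bit codeword.

4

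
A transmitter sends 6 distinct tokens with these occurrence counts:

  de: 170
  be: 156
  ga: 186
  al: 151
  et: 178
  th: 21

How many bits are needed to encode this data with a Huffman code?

2222

Build the Huffman tree bottom-up:
merge th(21) and al(151): 172
merge be(156) and de(170): 326
merge 172 and et(178): 350
merge ga(186) and 326: 512
merge 350 and 512: 862
Total encoded bits = sum of merged weights = 172 + 326 + 350 + 512 + 862 = 2222.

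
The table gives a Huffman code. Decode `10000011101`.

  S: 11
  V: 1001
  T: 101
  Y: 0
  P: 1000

Read left to right; each codeword is recognised as soon as it completes (prefix code):
  1000→P | 0→Y | 0→Y | 11→S | 101→T
Decoded message: PYYST

PYYST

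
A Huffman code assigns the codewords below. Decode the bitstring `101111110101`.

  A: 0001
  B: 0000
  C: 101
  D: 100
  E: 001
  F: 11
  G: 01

Read left to right; each codeword is recognised as soon as it completes (prefix code):
  101→C | 11→F | 11→F | 101→C | 01→G
Decoded message: CFFCG

CFFCG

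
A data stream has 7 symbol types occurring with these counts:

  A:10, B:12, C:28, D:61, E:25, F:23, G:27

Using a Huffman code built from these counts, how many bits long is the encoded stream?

Build the Huffman tree bottom-up:
A(10) + B(12) → 22
22 + F(23) → 45
E(25) + G(27) → 52
C(28) + 45 → 73
52 + D(61) → 113
73 + 113 → 186
Each symbol's bit-cost is frequency × depth; summing gives 491 bits (equivalently 22 + 45 + 52 + 73 + 113 + 186).

491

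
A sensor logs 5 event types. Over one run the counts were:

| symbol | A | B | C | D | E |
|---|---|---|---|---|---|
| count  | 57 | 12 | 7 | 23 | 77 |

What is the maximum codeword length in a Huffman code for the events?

Merge the two lowest-weight nodes at each step:
merge C(7) and B(12): 19
merge 19 and D(23): 42
merge 42 and A(57): 99
merge E(77) and 99: 176
The rarest symbols sit at the bottom; the longest codeword is 4 bits.

4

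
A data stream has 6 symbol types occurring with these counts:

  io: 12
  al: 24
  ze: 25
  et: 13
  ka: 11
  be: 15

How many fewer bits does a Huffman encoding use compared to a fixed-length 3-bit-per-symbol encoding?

49

Fixed-length: 3 bits × 100 symbols = 300 bits.
Huffman merges:
combine ka(11), io(12) → 23
combine et(13), be(15) → 28
combine 23, al(24) → 47
combine ze(25), 28 → 53
combine 47, 53 → 100
Huffman total = 23 + 28 + 47 + 53 + 100 = 251 bits.
Saving = 300 − 251 = 49 bits.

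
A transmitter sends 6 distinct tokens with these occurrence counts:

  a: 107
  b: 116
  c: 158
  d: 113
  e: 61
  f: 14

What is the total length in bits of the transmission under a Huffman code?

Merge the two smallest weights repeatedly:
f(14) + e(61) → 75
75 + a(107) → 182
d(113) + b(116) → 229
c(158) + 182 → 340
229 + 340 → 569
Each symbol's bit-cost is frequency × depth; summing gives 1395 bits (equivalently 75 + 182 + 229 + 340 + 569).

1395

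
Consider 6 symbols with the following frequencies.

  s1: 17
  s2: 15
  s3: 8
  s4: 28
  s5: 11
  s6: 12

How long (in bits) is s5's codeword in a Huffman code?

Repeatedly merge the two smallest:
s3(8) + s5(11) → 19
s6(12) + s2(15) → 27
s1(17) + 19 → 36
27 + s4(28) → 55
36 + 55 → 91
The subtree containing s5 is merged 3 times, so code length = 3.

3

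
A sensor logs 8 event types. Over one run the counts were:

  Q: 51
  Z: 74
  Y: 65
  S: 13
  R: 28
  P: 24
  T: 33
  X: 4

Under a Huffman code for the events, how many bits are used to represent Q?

Huffman merges, smallest pair first:
X(4) + S(13) → 17
17 + P(24) → 41
R(28) + T(33) → 61
41 + Q(51) → 92
61 + Y(65) → 126
Z(74) + 92 → 166
126 + 166 → 292
Q's leaf is at depth 3, giving a 3-bit codeword.

3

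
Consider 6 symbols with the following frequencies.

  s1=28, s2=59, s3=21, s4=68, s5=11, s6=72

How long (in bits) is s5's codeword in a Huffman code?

4

Repeatedly merge the two smallest:
combine s5(11), s3(21) → 32
combine s1(28), 32 → 60
combine s2(59), 60 → 119
combine s4(68), s6(72) → 140
combine 119, 140 → 259
s5's leaf is at depth 4, giving a 4-bit codeword.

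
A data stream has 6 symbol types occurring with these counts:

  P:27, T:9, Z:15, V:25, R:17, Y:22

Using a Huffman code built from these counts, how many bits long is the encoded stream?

Build the Huffman tree bottom-up:
T(9) + Z(15) → 24
R(17) + Y(22) → 39
24 + V(25) → 49
P(27) + 39 → 66
49 + 66 → 115
The encoded length is the sum of every internal node's weight: 24 + 39 + 49 + 66 + 115 = 293 bits.

293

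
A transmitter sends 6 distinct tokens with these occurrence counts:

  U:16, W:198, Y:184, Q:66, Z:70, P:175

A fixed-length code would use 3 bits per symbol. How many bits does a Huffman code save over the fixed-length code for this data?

475

Fixed-length: 3 bits × 709 symbols = 2127 bits.
Huffman merges:
merge U(16) and Q(66): 82
merge Z(70) and 82: 152
merge 152 and P(175): 327
merge Y(184) and W(198): 382
merge 327 and 382: 709
Huffman total = 82 + 152 + 327 + 382 + 709 = 1652 bits.
Saving = 2127 − 1652 = 475 bits.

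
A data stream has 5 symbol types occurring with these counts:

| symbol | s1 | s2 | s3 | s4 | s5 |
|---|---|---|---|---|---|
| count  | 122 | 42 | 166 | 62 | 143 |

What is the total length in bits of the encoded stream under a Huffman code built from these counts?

Merge the two smallest weights repeatedly:
s2(42) + s4(62) → 104
104 + s1(122) → 226
s5(143) + s3(166) → 309
226 + 309 → 535
Each symbol's bit-cost is frequency × depth; summing gives 1174 bits (equivalently 104 + 226 + 309 + 535).

1174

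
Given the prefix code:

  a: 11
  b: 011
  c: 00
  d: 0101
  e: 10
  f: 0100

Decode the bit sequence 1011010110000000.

Read left to right; each codeword is recognised as soon as it completes (prefix code):
  10→e | 11→a | 0101→d | 10→e | 00→c | 00→c | 00→c
Decoded message: eadeccc

eadeccc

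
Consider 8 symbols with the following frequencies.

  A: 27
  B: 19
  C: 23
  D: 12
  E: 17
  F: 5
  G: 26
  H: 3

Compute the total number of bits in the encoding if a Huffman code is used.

Merge the two smallest weights repeatedly:
combine H(3), F(5) → 8
combine 8, D(12) → 20
combine E(17), B(19) → 36
combine 20, C(23) → 43
combine G(26), A(27) → 53
combine 36, 43 → 79
combine 53, 79 → 132
Total encoded bits = sum of merged weights = 8 + 20 + 36 + 43 + 53 + 79 + 132 = 371.

371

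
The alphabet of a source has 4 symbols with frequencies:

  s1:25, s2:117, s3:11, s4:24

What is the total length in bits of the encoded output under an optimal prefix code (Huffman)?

Greedily combine the two least-frequent nodes:
s3(11) + s4(24) → 35
s1(25) + 35 → 60
60 + s2(117) → 177
Each symbol's bit-cost is frequency × depth; summing gives 272 bits (equivalently 35 + 60 + 177).

272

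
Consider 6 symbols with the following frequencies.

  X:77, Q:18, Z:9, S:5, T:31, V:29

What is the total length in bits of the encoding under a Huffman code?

367

Greedily combine the two least-frequent nodes:
combine S(5), Z(9) → 14
combine 14, Q(18) → 32
combine V(29), T(31) → 60
combine 32, 60 → 92
combine X(77), 92 → 169
The encoded length is the sum of every internal node's weight: 14 + 32 + 60 + 92 + 169 = 367 bits.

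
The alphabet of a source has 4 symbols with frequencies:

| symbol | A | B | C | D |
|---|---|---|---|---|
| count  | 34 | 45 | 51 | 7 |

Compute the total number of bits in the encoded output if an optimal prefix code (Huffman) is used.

264

Merge the two smallest weights repeatedly:
merge D(7) and A(34): 41
merge 41 and B(45): 86
merge C(51) and 86: 137
The encoded length is the sum of every internal node's weight: 41 + 86 + 137 = 264 bits.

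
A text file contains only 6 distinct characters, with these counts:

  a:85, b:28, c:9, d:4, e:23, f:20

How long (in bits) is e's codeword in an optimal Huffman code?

3

Huffman merges, smallest pair first:
merge d(4) and c(9): 13
merge 13 and f(20): 33
merge e(23) and b(28): 51
merge 33 and 51: 84
merge 84 and a(85): 169
e's leaf is at depth 3, giving a 3-bit codeword.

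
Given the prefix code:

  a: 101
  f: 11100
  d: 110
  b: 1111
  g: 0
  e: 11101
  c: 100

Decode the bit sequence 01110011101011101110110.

gfegedd

Read left to right; each codeword is recognised as soon as it completes (prefix code):
  0→g | 11100→f | 11101→e | 0→g | 11101→e | 110→d | 110→d
Decoded message: gfegedd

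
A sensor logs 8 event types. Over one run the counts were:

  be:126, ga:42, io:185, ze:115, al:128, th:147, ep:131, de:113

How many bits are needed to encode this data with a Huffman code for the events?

2931

Merge the two smallest weights repeatedly:
merge ga(42) and de(113): 155
merge ze(115) and be(126): 241
merge al(128) and ep(131): 259
merge th(147) and 155: 302
merge io(185) and 241: 426
merge 259 and 302: 561
merge 426 and 561: 987
Total encoded bits = sum of merged weights = 155 + 241 + 259 + 302 + 426 + 561 + 987 = 2931.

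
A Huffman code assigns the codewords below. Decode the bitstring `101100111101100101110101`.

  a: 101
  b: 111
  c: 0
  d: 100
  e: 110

adbadaea

Read left to right; each codeword is recognised as soon as it completes (prefix code):
  101→a | 100→d | 111→b | 101→a | 100→d | 101→a | 110→e | 101→a
Decoded message: adbadaea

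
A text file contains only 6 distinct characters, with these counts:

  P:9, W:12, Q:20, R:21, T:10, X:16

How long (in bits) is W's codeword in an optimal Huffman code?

3

Huffman merges, smallest pair first:
P(9) + T(10) → 19
W(12) + X(16) → 28
19 + Q(20) → 39
R(21) + 28 → 49
39 + 49 → 88
W's leaf is at depth 3, giving a 3-bit codeword.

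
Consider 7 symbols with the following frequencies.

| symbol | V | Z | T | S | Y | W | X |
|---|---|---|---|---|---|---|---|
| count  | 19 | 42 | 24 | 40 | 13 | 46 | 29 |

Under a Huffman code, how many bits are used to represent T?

Build the tree from the bottom:
merge Y(13) and V(19): 32
merge T(24) and X(29): 53
merge 32 and S(40): 72
merge Z(42) and W(46): 88
merge 53 and 72: 125
merge 88 and 125: 213
The subtree containing T is merged 3 times, so code length = 3.

3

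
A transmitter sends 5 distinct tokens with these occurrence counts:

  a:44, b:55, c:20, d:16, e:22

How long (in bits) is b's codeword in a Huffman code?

Build the tree from the bottom:
merge d(16) and c(20): 36
merge e(22) and 36: 58
merge a(44) and b(55): 99
merge 58 and 99: 157
The subtree containing b is merged 2 times, so code length = 2.

2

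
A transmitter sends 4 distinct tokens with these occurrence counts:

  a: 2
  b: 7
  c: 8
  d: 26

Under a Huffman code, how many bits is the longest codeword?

3

Merge the two lowest-weight nodes at each step:
merge a(2) and b(7): 9
merge c(8) and 9: 17
merge 17 and d(26): 43
The first pair merged (a, b) ends up deepest, at depth 3.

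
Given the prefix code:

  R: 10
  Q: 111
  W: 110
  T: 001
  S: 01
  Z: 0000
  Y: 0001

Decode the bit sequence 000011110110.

ZQRW

Read left to right; each codeword is recognised as soon as it completes (prefix code):
  0000→Z | 111→Q | 10→R | 110→W
Decoded message: ZQRW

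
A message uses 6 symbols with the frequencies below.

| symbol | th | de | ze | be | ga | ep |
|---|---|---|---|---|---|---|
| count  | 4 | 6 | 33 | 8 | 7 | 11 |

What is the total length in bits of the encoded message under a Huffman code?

151

Greedily combine the two least-frequent nodes:
merge th(4) and de(6): 10
merge ga(7) and be(8): 15
merge 10 and ep(11): 21
merge 15 and 21: 36
merge ze(33) and 36: 69
Total encoded bits = sum of merged weights = 10 + 15 + 21 + 36 + 69 = 151.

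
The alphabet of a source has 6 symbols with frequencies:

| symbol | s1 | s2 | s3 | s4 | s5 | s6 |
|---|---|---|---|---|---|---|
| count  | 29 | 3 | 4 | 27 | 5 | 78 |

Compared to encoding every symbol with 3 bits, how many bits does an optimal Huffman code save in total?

166

Fixed-length: 3 bits × 146 symbols = 438 bits.
Huffman merges:
merge s2(3) and s3(4): 7
merge s5(5) and 7: 12
merge 12 and s4(27): 39
merge s1(29) and 39: 68
merge 68 and s6(78): 146
Huffman total = 7 + 12 + 39 + 68 + 146 = 272 bits.
Saving = 438 − 272 = 166 bits.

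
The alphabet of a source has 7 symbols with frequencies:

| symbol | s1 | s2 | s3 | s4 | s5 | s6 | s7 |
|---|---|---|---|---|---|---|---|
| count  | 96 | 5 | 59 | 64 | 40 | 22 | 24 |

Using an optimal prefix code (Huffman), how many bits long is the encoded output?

789

Merge the two smallest weights repeatedly:
s2(5) + s6(22) → 27
s7(24) + 27 → 51
s5(40) + 51 → 91
s3(59) + s4(64) → 123
91 + s1(96) → 187
123 + 187 → 310
The encoded length is the sum of every internal node's weight: 27 + 51 + 91 + 123 + 187 + 310 = 789 bits.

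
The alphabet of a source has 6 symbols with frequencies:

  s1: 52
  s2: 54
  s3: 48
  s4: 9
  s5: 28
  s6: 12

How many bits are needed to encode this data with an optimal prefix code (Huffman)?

Merge the two smallest weights repeatedly:
merge s4(9) and s6(12): 21
merge 21 and s5(28): 49
merge s3(48) and 49: 97
merge s1(52) and s2(54): 106
merge 97 and 106: 203
Total encoded bits = sum of merged weights = 21 + 49 + 97 + 106 + 203 = 476.

476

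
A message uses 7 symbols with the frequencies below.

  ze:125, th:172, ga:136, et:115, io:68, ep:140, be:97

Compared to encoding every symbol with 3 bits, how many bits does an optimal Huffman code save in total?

Fixed-length: 3 bits × 853 symbols = 2559 bits.
Huffman merges:
merge io(68) and be(97): 165
merge et(115) and ze(125): 240
merge ga(136) and ep(140): 276
merge 165 and th(172): 337
merge 240 and 276: 516
merge 337 and 516: 853
Huffman total = 165 + 240 + 276 + 337 + 516 + 853 = 2387 bits.
Saving = 2559 − 2387 = 172 bits.

172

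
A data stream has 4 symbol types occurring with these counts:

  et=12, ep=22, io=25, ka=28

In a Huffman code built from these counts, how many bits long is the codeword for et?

2

Build the tree from the bottom:
merge et(12) and ep(22): 34
merge io(25) and ka(28): 53
merge 34 and 53: 87
et's leaf is at depth 2, giving a 2-bit codeword.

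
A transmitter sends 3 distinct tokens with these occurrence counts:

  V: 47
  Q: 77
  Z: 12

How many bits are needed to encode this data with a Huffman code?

195

Merge the two smallest weights repeatedly:
Z(12) + V(47) → 59
59 + Q(77) → 136
The encoded length is the sum of every internal node's weight: 59 + 136 = 195 bits.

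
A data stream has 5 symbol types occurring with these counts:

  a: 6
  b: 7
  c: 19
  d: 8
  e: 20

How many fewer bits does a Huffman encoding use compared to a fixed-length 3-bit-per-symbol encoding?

Fixed-length: 3 bits × 60 symbols = 180 bits.
Huffman merges:
a(6) + b(7) → 13
d(8) + 13 → 21
c(19) + e(20) → 39
21 + 39 → 60
Huffman total = 13 + 21 + 39 + 60 = 133 bits.
Saving = 180 − 133 = 47 bits.

47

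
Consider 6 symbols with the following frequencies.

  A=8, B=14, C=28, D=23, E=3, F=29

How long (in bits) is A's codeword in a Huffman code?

Huffman merges, smallest pair first:
combine E(3), A(8) → 11
combine 11, B(14) → 25
combine D(23), 25 → 48
combine C(28), F(29) → 57
combine 48, 57 → 105
A sits 4 levels below the root, so its codeword is 4 bits.

4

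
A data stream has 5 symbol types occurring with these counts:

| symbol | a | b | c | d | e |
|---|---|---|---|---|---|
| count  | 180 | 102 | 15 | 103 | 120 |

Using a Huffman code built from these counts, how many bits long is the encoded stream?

1157

Merge the two smallest weights repeatedly:
combine c(15), b(102) → 117
combine d(103), 117 → 220
combine e(120), a(180) → 300
combine 220, 300 → 520
Each symbol's bit-cost is frequency × depth; summing gives 1157 bits (equivalently 117 + 220 + 300 + 520).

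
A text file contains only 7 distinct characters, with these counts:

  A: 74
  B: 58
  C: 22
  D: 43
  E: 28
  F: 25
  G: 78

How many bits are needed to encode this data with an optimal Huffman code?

879

Greedily combine the two least-frequent nodes:
C(22) + F(25) → 47
E(28) + D(43) → 71
47 + B(58) → 105
71 + A(74) → 145
G(78) + 105 → 183
145 + 183 → 328
The encoded length is the sum of every internal node's weight: 47 + 71 + 105 + 145 + 183 + 328 = 879 bits.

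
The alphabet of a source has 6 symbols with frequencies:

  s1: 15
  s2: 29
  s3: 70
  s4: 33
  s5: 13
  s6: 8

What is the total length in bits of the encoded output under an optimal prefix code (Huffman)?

Build the Huffman tree bottom-up:
combine s6(8), s5(13) → 21
combine s1(15), 21 → 36
combine s2(29), s4(33) → 62
combine 36, 62 → 98
combine s3(70), 98 → 168
The encoded length is the sum of every internal node's weight: 21 + 36 + 62 + 98 + 168 = 385 bits.

385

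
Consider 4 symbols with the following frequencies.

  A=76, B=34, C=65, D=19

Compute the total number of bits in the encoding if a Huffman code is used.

Build the Huffman tree bottom-up:
D(19) + B(34) → 53
53 + C(65) → 118
A(76) + 118 → 194
Each symbol's bit-cost is frequency × depth; summing gives 365 bits (equivalently 53 + 118 + 194).

365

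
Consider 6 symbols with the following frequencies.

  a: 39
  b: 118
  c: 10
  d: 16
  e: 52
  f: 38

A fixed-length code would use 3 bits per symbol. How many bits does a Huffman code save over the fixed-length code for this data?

210

Fixed-length: 3 bits × 273 symbols = 819 bits.
Huffman merges:
merge c(10) and d(16): 26
merge 26 and f(38): 64
merge a(39) and e(52): 91
merge 64 and 91: 155
merge b(118) and 155: 273
Huffman total = 26 + 64 + 91 + 155 + 273 = 609 bits.
Saving = 819 − 609 = 210 bits.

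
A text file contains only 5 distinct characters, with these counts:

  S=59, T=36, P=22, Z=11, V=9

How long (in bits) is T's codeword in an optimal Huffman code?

Huffman merges, smallest pair first:
merge V(9) and Z(11): 20
merge 20 and P(22): 42
merge T(36) and 42: 78
merge S(59) and 78: 137
The subtree containing T is merged 2 times, so code length = 2.

2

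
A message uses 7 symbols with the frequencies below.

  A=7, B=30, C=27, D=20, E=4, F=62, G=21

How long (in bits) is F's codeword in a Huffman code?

1

Build the tree from the bottom:
merge E(4) and A(7): 11
merge 11 and D(20): 31
merge G(21) and C(27): 48
merge B(30) and 31: 61
merge 48 and 61: 109
merge F(62) and 109: 171
F is a child of the root — depth 1, so its codeword is a single bit.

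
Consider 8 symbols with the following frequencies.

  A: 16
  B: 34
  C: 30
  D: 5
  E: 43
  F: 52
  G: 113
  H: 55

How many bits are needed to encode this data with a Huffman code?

Merge the two smallest weights repeatedly:
combine D(5), A(16) → 21
combine 21, C(30) → 51
combine B(34), E(43) → 77
combine 51, F(52) → 103
combine H(55), 77 → 132
combine 103, G(113) → 216
combine 132, 216 → 348
The encoded length is the sum of every internal node's weight: 21 + 51 + 77 + 103 + 132 + 216 + 348 = 948 bits.

948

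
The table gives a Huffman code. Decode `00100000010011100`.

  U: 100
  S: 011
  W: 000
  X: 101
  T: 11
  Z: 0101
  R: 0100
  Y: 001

YWWUTU

Read left to right; each codeword is recognised as soon as it completes (prefix code):
  001→Y | 000→W | 000→W | 100→U | 11→T | 100→U
Decoded message: YWWUTU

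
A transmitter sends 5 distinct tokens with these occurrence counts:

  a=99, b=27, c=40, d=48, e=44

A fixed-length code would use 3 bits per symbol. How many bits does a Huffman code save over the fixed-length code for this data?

198

Fixed-length: 3 bits × 258 symbols = 774 bits.
Huffman merges:
merge b(27) and c(40): 67
merge e(44) and d(48): 92
merge 67 and 92: 159
merge a(99) and 159: 258
Huffman total = 67 + 92 + 159 + 258 = 576 bits.
Saving = 774 − 576 = 198 bits.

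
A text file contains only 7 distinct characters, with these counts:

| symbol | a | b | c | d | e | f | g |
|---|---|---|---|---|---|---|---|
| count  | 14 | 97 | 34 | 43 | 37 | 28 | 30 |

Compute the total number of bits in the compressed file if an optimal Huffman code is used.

Merge the two smallest weights repeatedly:
merge a(14) and f(28): 42
merge g(30) and c(34): 64
merge e(37) and 42: 79
merge d(43) and 64: 107
merge 79 and b(97): 176
merge 107 and 176: 283
Each symbol's bit-cost is frequency × depth; summing gives 751 bits (equivalently 42 + 64 + 79 + 107 + 176 + 283).

751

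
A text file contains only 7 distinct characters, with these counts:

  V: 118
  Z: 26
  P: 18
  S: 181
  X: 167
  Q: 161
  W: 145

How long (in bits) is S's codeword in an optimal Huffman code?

Huffman merges, smallest pair first:
P(18) + Z(26) → 44
44 + V(118) → 162
W(145) + Q(161) → 306
162 + X(167) → 329
S(181) + 306 → 487
329 + 487 → 816
S sits 2 levels below the root, so its codeword is 2 bits.

2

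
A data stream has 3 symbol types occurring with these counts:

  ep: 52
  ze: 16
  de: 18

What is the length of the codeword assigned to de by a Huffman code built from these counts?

2

Huffman merges, smallest pair first:
ze(16) + de(18) → 34
34 + ep(52) → 86
The subtree containing de is merged 2 times, so code length = 2.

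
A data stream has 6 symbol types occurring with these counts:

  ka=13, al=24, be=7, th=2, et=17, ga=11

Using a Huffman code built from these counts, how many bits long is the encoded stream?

177

Greedily combine the two least-frequent nodes:
combine th(2), be(7) → 9
combine 9, ga(11) → 20
combine ka(13), et(17) → 30
combine 20, al(24) → 44
combine 30, 44 → 74
Total encoded bits = sum of merged weights = 9 + 20 + 30 + 44 + 74 = 177.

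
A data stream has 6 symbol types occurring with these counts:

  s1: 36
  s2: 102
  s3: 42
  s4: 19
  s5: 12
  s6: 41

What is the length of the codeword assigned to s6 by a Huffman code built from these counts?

Repeatedly merge the two smallest:
combine s5(12), s4(19) → 31
combine 31, s1(36) → 67
combine s6(41), s3(42) → 83
combine 67, 83 → 150
combine s2(102), 150 → 252
s6's leaf is at depth 3, giving a 3-bit codeword.

3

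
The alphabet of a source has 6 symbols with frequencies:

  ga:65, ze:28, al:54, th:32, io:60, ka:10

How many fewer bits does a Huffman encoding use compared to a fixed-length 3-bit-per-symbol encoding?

Fixed-length: 3 bits × 249 symbols = 747 bits.
Huffman merges:
merge ka(10) and ze(28): 38
merge th(32) and 38: 70
merge al(54) and io(60): 114
merge ga(65) and 70: 135
merge 114 and 135: 249
Huffman total = 38 + 70 + 114 + 135 + 249 = 606 bits.
Saving = 747 − 606 = 141 bits.

141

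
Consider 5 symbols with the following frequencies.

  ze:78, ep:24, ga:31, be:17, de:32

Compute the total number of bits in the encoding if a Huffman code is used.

390

Merge the two smallest weights repeatedly:
combine be(17), ep(24) → 41
combine ga(31), de(32) → 63
combine 41, 63 → 104
combine ze(78), 104 → 182
Total encoded bits = sum of merged weights = 41 + 63 + 104 + 182 = 390.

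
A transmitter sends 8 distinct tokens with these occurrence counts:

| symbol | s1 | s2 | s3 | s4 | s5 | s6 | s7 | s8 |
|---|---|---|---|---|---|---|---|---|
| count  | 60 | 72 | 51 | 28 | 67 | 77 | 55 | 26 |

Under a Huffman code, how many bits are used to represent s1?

3

Huffman merges, smallest pair first:
combine s8(26), s4(28) → 54
combine s3(51), 54 → 105
combine s7(55), s1(60) → 115
combine s5(67), s2(72) → 139
combine s6(77), 105 → 182
combine 115, 139 → 254
combine 182, 254 → 436
s1 sits 3 levels below the root, so its codeword is 3 bits.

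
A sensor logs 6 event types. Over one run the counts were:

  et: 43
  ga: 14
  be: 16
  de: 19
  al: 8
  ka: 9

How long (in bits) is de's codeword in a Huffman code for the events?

3

Build the tree from the bottom:
al(8) + ka(9) → 17
ga(14) + be(16) → 30
17 + de(19) → 36
30 + 36 → 66
et(43) + 66 → 109
The subtree containing de is merged 3 times, so code length = 3.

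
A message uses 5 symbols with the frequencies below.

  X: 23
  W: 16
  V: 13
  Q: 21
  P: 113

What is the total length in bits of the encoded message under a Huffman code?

Merge the two smallest weights repeatedly:
merge V(13) and W(16): 29
merge Q(21) and X(23): 44
merge 29 and 44: 73
merge 73 and P(113): 186
Each symbol's bit-cost is frequency × depth; summing gives 332 bits (equivalently 29 + 44 + 73 + 186).

332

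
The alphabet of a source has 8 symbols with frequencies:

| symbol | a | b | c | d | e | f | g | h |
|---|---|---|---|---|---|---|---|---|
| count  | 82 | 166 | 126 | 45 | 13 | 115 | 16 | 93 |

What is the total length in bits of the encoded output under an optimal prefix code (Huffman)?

Greedily combine the two least-frequent nodes:
combine e(13), g(16) → 29
combine 29, d(45) → 74
combine 74, a(82) → 156
combine h(93), f(115) → 208
combine c(126), 156 → 282
combine b(166), 208 → 374
combine 282, 374 → 656
Each symbol's bit-cost is frequency × depth; summing gives 1779 bits (equivalently 29 + 74 + 156 + 208 + 282 + 374 + 656).

1779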